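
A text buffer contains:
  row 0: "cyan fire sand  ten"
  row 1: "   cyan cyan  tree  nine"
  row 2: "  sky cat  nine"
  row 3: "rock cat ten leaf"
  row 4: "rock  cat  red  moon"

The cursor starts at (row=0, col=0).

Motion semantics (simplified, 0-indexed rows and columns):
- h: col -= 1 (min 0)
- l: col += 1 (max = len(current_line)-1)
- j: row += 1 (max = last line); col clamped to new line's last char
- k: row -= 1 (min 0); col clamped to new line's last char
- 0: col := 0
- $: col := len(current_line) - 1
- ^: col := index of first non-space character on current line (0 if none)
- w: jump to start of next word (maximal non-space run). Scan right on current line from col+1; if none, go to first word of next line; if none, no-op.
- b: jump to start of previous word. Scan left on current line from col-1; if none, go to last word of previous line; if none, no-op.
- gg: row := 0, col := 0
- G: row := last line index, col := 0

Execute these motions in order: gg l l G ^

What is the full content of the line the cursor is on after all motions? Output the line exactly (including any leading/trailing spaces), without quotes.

Answer: rock  cat  red  moon

Derivation:
After 1 (gg): row=0 col=0 char='c'
After 2 (l): row=0 col=1 char='y'
After 3 (l): row=0 col=2 char='a'
After 4 (G): row=4 col=0 char='r'
After 5 (^): row=4 col=0 char='r'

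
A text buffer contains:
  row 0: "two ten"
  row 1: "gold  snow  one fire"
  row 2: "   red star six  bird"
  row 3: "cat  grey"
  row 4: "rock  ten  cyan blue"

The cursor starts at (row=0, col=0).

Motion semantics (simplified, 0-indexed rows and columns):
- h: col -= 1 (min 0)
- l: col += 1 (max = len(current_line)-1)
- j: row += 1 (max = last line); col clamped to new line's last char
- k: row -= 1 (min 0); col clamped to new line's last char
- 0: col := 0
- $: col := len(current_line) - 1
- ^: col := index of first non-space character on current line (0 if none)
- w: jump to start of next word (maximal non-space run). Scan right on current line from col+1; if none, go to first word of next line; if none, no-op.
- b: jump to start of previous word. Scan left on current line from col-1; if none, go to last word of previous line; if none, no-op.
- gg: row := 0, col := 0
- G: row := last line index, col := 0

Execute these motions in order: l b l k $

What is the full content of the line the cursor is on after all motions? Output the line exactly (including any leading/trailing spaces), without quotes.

Answer: two ten

Derivation:
After 1 (l): row=0 col=1 char='w'
After 2 (b): row=0 col=0 char='t'
After 3 (l): row=0 col=1 char='w'
After 4 (k): row=0 col=1 char='w'
After 5 ($): row=0 col=6 char='n'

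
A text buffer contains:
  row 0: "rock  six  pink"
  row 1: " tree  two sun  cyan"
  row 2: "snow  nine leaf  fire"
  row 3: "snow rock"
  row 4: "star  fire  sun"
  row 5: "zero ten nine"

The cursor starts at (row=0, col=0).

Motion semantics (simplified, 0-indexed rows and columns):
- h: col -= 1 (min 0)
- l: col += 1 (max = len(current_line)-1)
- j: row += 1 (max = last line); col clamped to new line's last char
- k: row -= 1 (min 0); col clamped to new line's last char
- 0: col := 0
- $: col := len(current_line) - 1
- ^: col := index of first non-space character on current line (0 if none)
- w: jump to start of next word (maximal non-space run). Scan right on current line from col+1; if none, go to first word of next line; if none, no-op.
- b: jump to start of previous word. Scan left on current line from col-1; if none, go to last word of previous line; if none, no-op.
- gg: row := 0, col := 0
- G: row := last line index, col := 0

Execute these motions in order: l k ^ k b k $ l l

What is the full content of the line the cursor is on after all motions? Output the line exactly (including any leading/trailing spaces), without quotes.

Answer: rock  six  pink

Derivation:
After 1 (l): row=0 col=1 char='o'
After 2 (k): row=0 col=1 char='o'
After 3 (^): row=0 col=0 char='r'
After 4 (k): row=0 col=0 char='r'
After 5 (b): row=0 col=0 char='r'
After 6 (k): row=0 col=0 char='r'
After 7 ($): row=0 col=14 char='k'
After 8 (l): row=0 col=14 char='k'
After 9 (l): row=0 col=14 char='k'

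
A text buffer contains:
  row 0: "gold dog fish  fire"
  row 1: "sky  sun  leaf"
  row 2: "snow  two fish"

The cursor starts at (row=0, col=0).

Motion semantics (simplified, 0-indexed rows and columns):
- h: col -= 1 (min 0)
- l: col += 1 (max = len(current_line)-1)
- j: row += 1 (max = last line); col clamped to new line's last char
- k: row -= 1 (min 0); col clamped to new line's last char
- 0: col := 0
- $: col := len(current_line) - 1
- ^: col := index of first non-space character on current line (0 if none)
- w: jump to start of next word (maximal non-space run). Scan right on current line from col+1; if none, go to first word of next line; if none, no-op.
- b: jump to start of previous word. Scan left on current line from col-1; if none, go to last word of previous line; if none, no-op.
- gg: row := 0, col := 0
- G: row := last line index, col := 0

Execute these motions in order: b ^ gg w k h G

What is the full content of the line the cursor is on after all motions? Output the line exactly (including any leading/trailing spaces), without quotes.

Answer: snow  two fish

Derivation:
After 1 (b): row=0 col=0 char='g'
After 2 (^): row=0 col=0 char='g'
After 3 (gg): row=0 col=0 char='g'
After 4 (w): row=0 col=5 char='d'
After 5 (k): row=0 col=5 char='d'
After 6 (h): row=0 col=4 char='_'
After 7 (G): row=2 col=0 char='s'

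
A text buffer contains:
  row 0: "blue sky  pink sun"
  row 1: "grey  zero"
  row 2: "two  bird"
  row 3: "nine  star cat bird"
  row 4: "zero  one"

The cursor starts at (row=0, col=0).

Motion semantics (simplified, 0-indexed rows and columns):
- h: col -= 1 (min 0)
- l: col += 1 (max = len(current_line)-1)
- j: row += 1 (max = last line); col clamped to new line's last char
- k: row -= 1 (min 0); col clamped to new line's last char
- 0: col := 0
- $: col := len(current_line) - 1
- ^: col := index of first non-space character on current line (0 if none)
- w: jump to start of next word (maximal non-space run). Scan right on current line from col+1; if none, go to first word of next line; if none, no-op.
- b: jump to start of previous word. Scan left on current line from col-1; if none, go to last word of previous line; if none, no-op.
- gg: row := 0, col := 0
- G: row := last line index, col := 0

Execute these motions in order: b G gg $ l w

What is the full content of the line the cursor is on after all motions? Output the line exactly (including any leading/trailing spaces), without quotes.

After 1 (b): row=0 col=0 char='b'
After 2 (G): row=4 col=0 char='z'
After 3 (gg): row=0 col=0 char='b'
After 4 ($): row=0 col=17 char='n'
After 5 (l): row=0 col=17 char='n'
After 6 (w): row=1 col=0 char='g'

Answer: grey  zero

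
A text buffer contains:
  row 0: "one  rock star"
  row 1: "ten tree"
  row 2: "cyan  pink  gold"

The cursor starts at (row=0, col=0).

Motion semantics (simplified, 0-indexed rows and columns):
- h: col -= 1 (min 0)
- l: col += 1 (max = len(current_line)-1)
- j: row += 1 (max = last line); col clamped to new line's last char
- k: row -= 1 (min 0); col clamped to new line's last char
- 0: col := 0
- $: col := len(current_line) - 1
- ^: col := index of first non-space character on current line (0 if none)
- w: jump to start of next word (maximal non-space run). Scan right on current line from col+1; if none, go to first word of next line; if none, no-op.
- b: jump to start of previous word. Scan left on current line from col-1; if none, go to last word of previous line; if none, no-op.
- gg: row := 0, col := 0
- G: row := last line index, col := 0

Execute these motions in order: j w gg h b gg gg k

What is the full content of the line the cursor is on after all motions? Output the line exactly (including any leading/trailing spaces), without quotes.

Answer: one  rock star

Derivation:
After 1 (j): row=1 col=0 char='t'
After 2 (w): row=1 col=4 char='t'
After 3 (gg): row=0 col=0 char='o'
After 4 (h): row=0 col=0 char='o'
After 5 (b): row=0 col=0 char='o'
After 6 (gg): row=0 col=0 char='o'
After 7 (gg): row=0 col=0 char='o'
After 8 (k): row=0 col=0 char='o'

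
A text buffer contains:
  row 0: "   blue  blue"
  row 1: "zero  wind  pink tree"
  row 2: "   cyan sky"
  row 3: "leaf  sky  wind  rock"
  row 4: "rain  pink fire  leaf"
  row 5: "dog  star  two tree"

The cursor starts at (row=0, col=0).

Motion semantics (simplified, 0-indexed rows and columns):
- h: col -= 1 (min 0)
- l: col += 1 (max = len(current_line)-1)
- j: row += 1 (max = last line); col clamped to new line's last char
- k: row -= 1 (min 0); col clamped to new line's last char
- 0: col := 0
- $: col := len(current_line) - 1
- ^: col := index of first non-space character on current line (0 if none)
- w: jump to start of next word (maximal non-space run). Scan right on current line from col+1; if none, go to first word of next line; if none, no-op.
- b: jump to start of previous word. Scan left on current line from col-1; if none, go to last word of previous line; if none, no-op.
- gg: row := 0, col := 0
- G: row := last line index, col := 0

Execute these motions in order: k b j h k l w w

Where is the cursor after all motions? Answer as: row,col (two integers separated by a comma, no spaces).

Answer: 0,9

Derivation:
After 1 (k): row=0 col=0 char='_'
After 2 (b): row=0 col=0 char='_'
After 3 (j): row=1 col=0 char='z'
After 4 (h): row=1 col=0 char='z'
After 5 (k): row=0 col=0 char='_'
After 6 (l): row=0 col=1 char='_'
After 7 (w): row=0 col=3 char='b'
After 8 (w): row=0 col=9 char='b'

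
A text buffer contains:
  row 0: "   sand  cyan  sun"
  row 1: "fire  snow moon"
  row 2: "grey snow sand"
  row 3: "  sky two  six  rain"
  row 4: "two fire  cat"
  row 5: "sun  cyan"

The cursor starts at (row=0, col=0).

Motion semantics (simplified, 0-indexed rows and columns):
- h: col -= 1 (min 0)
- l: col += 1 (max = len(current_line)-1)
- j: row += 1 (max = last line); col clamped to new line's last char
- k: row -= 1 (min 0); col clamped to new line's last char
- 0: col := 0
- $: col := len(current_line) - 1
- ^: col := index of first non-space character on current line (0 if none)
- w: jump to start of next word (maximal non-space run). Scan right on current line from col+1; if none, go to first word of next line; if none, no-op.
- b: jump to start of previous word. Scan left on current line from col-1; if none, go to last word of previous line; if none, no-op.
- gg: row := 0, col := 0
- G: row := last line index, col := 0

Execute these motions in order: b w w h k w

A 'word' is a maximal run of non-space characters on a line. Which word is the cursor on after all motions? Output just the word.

Answer: cyan

Derivation:
After 1 (b): row=0 col=0 char='_'
After 2 (w): row=0 col=3 char='s'
After 3 (w): row=0 col=9 char='c'
After 4 (h): row=0 col=8 char='_'
After 5 (k): row=0 col=8 char='_'
After 6 (w): row=0 col=9 char='c'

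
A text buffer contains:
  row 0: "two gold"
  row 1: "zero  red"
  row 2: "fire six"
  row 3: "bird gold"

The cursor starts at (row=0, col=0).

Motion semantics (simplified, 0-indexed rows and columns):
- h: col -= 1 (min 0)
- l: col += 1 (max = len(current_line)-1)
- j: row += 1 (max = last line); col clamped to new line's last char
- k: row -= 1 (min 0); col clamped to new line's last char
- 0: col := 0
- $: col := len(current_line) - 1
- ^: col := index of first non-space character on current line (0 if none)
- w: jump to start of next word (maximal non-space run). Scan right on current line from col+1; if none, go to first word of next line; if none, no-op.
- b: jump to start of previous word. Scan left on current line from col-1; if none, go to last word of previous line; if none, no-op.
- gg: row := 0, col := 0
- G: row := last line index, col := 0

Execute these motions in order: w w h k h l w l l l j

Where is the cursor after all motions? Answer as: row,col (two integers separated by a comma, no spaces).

After 1 (w): row=0 col=4 char='g'
After 2 (w): row=1 col=0 char='z'
After 3 (h): row=1 col=0 char='z'
After 4 (k): row=0 col=0 char='t'
After 5 (h): row=0 col=0 char='t'
After 6 (l): row=0 col=1 char='w'
After 7 (w): row=0 col=4 char='g'
After 8 (l): row=0 col=5 char='o'
After 9 (l): row=0 col=6 char='l'
After 10 (l): row=0 col=7 char='d'
After 11 (j): row=1 col=7 char='e'

Answer: 1,7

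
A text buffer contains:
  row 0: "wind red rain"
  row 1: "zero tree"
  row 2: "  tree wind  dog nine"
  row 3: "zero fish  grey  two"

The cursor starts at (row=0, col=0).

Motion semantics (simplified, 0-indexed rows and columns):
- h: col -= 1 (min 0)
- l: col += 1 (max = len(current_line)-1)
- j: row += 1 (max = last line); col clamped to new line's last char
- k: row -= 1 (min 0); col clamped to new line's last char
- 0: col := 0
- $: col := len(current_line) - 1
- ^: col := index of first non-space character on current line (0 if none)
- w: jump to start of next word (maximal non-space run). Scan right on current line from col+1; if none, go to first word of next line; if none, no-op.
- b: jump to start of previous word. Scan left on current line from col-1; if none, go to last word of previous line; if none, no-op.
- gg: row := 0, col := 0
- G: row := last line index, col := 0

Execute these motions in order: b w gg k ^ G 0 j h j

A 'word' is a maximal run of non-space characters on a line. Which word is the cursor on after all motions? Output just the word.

Answer: zero

Derivation:
After 1 (b): row=0 col=0 char='w'
After 2 (w): row=0 col=5 char='r'
After 3 (gg): row=0 col=0 char='w'
After 4 (k): row=0 col=0 char='w'
After 5 (^): row=0 col=0 char='w'
After 6 (G): row=3 col=0 char='z'
After 7 (0): row=3 col=0 char='z'
After 8 (j): row=3 col=0 char='z'
After 9 (h): row=3 col=0 char='z'
After 10 (j): row=3 col=0 char='z'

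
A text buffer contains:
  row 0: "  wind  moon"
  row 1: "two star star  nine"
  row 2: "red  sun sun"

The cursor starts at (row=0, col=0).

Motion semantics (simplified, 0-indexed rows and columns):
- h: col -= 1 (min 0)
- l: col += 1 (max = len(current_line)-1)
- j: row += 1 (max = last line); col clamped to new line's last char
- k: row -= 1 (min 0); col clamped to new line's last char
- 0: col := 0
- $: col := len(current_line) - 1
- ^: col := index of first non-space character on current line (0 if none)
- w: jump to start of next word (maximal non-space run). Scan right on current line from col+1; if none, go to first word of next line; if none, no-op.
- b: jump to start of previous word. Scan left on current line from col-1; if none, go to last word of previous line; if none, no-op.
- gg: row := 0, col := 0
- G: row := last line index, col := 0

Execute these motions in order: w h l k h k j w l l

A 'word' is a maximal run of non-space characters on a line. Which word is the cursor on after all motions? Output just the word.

Answer: star

Derivation:
After 1 (w): row=0 col=2 char='w'
After 2 (h): row=0 col=1 char='_'
After 3 (l): row=0 col=2 char='w'
After 4 (k): row=0 col=2 char='w'
After 5 (h): row=0 col=1 char='_'
After 6 (k): row=0 col=1 char='_'
After 7 (j): row=1 col=1 char='w'
After 8 (w): row=1 col=4 char='s'
After 9 (l): row=1 col=5 char='t'
After 10 (l): row=1 col=6 char='a'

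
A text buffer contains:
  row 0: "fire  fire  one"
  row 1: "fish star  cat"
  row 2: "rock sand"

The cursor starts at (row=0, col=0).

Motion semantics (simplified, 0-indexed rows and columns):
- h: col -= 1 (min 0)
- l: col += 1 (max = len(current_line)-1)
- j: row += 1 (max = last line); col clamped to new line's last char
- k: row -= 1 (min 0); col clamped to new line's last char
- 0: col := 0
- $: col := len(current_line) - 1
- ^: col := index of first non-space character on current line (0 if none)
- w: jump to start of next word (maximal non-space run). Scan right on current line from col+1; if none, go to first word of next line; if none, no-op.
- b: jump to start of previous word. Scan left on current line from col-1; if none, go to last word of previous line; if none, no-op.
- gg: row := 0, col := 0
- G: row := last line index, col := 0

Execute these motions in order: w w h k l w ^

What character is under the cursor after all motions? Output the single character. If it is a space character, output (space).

Answer: f

Derivation:
After 1 (w): row=0 col=6 char='f'
After 2 (w): row=0 col=12 char='o'
After 3 (h): row=0 col=11 char='_'
After 4 (k): row=0 col=11 char='_'
After 5 (l): row=0 col=12 char='o'
After 6 (w): row=1 col=0 char='f'
After 7 (^): row=1 col=0 char='f'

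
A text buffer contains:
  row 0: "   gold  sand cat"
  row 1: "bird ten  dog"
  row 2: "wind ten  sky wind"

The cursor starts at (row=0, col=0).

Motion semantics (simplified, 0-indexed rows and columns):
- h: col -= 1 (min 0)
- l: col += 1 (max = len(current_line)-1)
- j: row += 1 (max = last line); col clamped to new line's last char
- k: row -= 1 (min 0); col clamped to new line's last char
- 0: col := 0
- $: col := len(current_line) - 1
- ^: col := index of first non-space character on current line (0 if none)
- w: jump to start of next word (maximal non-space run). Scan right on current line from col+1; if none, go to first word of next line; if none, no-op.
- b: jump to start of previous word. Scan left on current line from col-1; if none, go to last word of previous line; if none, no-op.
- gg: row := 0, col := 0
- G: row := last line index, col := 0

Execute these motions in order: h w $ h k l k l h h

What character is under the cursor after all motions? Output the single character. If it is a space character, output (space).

After 1 (h): row=0 col=0 char='_'
After 2 (w): row=0 col=3 char='g'
After 3 ($): row=0 col=16 char='t'
After 4 (h): row=0 col=15 char='a'
After 5 (k): row=0 col=15 char='a'
After 6 (l): row=0 col=16 char='t'
After 7 (k): row=0 col=16 char='t'
After 8 (l): row=0 col=16 char='t'
After 9 (h): row=0 col=15 char='a'
After 10 (h): row=0 col=14 char='c'

Answer: c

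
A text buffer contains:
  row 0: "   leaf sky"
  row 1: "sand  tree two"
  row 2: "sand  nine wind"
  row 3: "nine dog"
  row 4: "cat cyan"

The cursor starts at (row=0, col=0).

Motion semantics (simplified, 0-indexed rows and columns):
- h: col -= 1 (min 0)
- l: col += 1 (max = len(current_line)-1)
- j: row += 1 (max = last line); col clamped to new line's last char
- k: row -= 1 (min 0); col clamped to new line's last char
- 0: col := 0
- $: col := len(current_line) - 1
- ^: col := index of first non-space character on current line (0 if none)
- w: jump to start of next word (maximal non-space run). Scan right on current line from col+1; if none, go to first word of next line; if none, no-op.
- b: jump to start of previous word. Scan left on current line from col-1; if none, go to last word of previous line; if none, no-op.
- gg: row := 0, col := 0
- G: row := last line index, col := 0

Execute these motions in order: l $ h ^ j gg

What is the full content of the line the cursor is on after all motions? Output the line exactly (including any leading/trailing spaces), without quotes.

Answer:    leaf sky

Derivation:
After 1 (l): row=0 col=1 char='_'
After 2 ($): row=0 col=10 char='y'
After 3 (h): row=0 col=9 char='k'
After 4 (^): row=0 col=3 char='l'
After 5 (j): row=1 col=3 char='d'
After 6 (gg): row=0 col=0 char='_'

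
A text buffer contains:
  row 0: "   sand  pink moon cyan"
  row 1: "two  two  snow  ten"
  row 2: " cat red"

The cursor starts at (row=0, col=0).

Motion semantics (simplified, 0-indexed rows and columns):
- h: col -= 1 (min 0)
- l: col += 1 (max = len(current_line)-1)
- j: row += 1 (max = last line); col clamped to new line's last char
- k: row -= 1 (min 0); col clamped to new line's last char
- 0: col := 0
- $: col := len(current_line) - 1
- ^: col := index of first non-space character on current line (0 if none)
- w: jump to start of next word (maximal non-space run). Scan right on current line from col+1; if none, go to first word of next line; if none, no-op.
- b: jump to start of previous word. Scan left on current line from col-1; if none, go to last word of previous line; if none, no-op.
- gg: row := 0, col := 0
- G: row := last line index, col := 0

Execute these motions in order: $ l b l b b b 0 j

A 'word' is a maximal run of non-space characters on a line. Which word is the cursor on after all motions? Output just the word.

Answer: two

Derivation:
After 1 ($): row=0 col=22 char='n'
After 2 (l): row=0 col=22 char='n'
After 3 (b): row=0 col=19 char='c'
After 4 (l): row=0 col=20 char='y'
After 5 (b): row=0 col=19 char='c'
After 6 (b): row=0 col=14 char='m'
After 7 (b): row=0 col=9 char='p'
After 8 (0): row=0 col=0 char='_'
After 9 (j): row=1 col=0 char='t'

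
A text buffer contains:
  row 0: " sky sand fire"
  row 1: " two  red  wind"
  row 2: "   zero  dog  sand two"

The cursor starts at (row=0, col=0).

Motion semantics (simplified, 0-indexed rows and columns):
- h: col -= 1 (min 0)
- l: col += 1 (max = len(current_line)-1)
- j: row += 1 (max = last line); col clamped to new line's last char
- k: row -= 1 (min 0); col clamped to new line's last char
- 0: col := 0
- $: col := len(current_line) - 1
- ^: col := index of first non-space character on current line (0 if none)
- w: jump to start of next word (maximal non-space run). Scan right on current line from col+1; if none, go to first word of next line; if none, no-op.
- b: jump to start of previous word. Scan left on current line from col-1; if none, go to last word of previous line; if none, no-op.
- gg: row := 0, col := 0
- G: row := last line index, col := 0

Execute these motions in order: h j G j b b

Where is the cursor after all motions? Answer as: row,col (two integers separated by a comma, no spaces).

After 1 (h): row=0 col=0 char='_'
After 2 (j): row=1 col=0 char='_'
After 3 (G): row=2 col=0 char='_'
After 4 (j): row=2 col=0 char='_'
After 5 (b): row=1 col=11 char='w'
After 6 (b): row=1 col=6 char='r'

Answer: 1,6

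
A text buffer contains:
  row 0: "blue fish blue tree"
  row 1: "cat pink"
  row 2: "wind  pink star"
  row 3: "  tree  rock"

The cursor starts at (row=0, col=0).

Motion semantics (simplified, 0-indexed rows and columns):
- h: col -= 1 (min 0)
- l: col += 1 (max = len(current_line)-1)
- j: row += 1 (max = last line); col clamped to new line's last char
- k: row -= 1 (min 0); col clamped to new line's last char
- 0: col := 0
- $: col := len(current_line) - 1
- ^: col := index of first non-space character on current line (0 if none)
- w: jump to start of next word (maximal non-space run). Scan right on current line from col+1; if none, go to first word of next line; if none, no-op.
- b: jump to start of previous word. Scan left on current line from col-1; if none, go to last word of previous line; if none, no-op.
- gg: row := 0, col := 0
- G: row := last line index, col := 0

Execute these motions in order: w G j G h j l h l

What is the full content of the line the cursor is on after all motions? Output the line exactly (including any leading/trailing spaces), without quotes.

Answer:   tree  rock

Derivation:
After 1 (w): row=0 col=5 char='f'
After 2 (G): row=3 col=0 char='_'
After 3 (j): row=3 col=0 char='_'
After 4 (G): row=3 col=0 char='_'
After 5 (h): row=3 col=0 char='_'
After 6 (j): row=3 col=0 char='_'
After 7 (l): row=3 col=1 char='_'
After 8 (h): row=3 col=0 char='_'
After 9 (l): row=3 col=1 char='_'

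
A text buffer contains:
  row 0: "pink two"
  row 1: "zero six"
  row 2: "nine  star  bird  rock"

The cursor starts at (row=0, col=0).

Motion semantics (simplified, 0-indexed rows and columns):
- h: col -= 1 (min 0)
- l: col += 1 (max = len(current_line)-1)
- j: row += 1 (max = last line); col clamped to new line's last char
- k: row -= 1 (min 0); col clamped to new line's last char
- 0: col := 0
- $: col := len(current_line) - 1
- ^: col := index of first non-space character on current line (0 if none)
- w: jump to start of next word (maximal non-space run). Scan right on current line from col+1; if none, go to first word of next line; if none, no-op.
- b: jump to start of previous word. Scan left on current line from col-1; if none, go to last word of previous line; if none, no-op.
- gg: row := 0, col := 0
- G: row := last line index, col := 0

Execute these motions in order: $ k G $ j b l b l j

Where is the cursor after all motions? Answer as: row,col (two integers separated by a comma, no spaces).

Answer: 2,19

Derivation:
After 1 ($): row=0 col=7 char='o'
After 2 (k): row=0 col=7 char='o'
After 3 (G): row=2 col=0 char='n'
After 4 ($): row=2 col=21 char='k'
After 5 (j): row=2 col=21 char='k'
After 6 (b): row=2 col=18 char='r'
After 7 (l): row=2 col=19 char='o'
After 8 (b): row=2 col=18 char='r'
After 9 (l): row=2 col=19 char='o'
After 10 (j): row=2 col=19 char='o'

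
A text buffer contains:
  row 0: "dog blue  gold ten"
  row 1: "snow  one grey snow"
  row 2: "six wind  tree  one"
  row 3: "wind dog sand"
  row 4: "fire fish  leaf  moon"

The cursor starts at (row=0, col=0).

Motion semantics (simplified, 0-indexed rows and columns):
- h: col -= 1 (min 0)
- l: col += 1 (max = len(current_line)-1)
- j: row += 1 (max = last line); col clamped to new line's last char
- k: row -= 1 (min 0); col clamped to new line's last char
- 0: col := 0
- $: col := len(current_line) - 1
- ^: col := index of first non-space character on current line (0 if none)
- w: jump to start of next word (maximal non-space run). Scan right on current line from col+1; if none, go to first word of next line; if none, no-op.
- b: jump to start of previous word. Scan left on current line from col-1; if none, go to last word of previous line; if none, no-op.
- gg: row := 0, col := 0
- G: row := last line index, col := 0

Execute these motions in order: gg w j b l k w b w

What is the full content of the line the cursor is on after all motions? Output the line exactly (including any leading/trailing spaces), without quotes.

After 1 (gg): row=0 col=0 char='d'
After 2 (w): row=0 col=4 char='b'
After 3 (j): row=1 col=4 char='_'
After 4 (b): row=1 col=0 char='s'
After 5 (l): row=1 col=1 char='n'
After 6 (k): row=0 col=1 char='o'
After 7 (w): row=0 col=4 char='b'
After 8 (b): row=0 col=0 char='d'
After 9 (w): row=0 col=4 char='b'

Answer: dog blue  gold ten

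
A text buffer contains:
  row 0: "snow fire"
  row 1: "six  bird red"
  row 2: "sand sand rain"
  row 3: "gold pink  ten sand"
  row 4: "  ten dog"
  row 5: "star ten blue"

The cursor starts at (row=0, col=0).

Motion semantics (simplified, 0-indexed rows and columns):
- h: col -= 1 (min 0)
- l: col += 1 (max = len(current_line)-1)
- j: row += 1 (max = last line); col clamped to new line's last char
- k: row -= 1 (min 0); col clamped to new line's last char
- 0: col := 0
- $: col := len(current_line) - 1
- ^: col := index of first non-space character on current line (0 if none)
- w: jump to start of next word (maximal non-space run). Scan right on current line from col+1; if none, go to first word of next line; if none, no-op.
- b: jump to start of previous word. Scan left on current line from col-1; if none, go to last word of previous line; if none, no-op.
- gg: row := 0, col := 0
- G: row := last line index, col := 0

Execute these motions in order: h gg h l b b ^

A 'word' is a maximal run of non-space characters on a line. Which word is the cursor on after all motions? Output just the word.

After 1 (h): row=0 col=0 char='s'
After 2 (gg): row=0 col=0 char='s'
After 3 (h): row=0 col=0 char='s'
After 4 (l): row=0 col=1 char='n'
After 5 (b): row=0 col=0 char='s'
After 6 (b): row=0 col=0 char='s'
After 7 (^): row=0 col=0 char='s'

Answer: snow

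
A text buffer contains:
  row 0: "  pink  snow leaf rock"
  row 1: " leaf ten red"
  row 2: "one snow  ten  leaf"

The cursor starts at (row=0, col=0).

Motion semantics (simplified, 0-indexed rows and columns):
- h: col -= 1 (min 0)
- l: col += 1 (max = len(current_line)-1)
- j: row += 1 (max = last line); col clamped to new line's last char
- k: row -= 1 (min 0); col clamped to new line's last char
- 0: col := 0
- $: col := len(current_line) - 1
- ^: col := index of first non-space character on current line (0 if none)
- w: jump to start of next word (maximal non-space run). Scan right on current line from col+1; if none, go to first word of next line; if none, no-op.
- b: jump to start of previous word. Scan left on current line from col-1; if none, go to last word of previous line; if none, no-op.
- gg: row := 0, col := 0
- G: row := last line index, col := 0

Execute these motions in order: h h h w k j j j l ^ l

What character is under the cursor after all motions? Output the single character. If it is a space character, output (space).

Answer: n

Derivation:
After 1 (h): row=0 col=0 char='_'
After 2 (h): row=0 col=0 char='_'
After 3 (h): row=0 col=0 char='_'
After 4 (w): row=0 col=2 char='p'
After 5 (k): row=0 col=2 char='p'
After 6 (j): row=1 col=2 char='e'
After 7 (j): row=2 col=2 char='e'
After 8 (j): row=2 col=2 char='e'
After 9 (l): row=2 col=3 char='_'
After 10 (^): row=2 col=0 char='o'
After 11 (l): row=2 col=1 char='n'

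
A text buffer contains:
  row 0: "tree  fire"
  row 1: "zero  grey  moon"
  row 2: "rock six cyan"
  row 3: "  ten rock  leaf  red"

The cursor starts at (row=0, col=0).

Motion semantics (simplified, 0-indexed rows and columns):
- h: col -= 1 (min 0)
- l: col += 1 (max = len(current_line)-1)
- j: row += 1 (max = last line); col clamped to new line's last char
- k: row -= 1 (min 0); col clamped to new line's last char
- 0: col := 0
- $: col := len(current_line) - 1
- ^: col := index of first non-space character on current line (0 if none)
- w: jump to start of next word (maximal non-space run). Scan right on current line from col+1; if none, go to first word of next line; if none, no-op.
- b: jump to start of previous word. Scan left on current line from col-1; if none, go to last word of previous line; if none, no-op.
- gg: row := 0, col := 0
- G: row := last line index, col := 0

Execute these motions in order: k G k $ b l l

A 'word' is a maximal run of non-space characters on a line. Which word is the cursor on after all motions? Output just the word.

After 1 (k): row=0 col=0 char='t'
After 2 (G): row=3 col=0 char='_'
After 3 (k): row=2 col=0 char='r'
After 4 ($): row=2 col=12 char='n'
After 5 (b): row=2 col=9 char='c'
After 6 (l): row=2 col=10 char='y'
After 7 (l): row=2 col=11 char='a'

Answer: cyan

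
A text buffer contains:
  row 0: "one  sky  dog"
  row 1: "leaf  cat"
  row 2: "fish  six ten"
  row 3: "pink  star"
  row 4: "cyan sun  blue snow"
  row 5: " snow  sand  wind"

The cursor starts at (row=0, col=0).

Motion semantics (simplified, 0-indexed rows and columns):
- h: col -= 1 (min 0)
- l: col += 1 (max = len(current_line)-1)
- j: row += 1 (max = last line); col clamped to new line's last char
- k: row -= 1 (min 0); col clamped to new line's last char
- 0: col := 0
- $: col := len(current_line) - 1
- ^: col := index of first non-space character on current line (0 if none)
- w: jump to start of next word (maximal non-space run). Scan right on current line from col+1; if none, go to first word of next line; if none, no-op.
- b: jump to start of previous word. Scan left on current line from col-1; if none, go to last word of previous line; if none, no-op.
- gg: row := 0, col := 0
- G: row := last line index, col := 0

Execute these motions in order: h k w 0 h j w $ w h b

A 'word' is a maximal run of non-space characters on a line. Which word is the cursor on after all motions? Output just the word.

Answer: cat

Derivation:
After 1 (h): row=0 col=0 char='o'
After 2 (k): row=0 col=0 char='o'
After 3 (w): row=0 col=5 char='s'
After 4 (0): row=0 col=0 char='o'
After 5 (h): row=0 col=0 char='o'
After 6 (j): row=1 col=0 char='l'
After 7 (w): row=1 col=6 char='c'
After 8 ($): row=1 col=8 char='t'
After 9 (w): row=2 col=0 char='f'
After 10 (h): row=2 col=0 char='f'
After 11 (b): row=1 col=6 char='c'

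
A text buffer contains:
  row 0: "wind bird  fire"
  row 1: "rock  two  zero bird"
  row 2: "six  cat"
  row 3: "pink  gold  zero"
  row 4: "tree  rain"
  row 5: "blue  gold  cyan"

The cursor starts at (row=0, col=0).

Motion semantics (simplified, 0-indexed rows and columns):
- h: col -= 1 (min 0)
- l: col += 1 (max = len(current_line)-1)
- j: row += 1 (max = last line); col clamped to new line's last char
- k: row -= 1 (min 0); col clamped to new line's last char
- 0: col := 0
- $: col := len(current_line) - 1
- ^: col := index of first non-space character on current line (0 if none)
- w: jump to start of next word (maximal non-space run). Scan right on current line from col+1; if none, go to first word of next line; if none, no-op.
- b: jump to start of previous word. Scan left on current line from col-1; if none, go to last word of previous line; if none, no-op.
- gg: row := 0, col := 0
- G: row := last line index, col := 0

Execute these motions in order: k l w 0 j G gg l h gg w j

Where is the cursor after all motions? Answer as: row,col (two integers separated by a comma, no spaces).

After 1 (k): row=0 col=0 char='w'
After 2 (l): row=0 col=1 char='i'
After 3 (w): row=0 col=5 char='b'
After 4 (0): row=0 col=0 char='w'
After 5 (j): row=1 col=0 char='r'
After 6 (G): row=5 col=0 char='b'
After 7 (gg): row=0 col=0 char='w'
After 8 (l): row=0 col=1 char='i'
After 9 (h): row=0 col=0 char='w'
After 10 (gg): row=0 col=0 char='w'
After 11 (w): row=0 col=5 char='b'
After 12 (j): row=1 col=5 char='_'

Answer: 1,5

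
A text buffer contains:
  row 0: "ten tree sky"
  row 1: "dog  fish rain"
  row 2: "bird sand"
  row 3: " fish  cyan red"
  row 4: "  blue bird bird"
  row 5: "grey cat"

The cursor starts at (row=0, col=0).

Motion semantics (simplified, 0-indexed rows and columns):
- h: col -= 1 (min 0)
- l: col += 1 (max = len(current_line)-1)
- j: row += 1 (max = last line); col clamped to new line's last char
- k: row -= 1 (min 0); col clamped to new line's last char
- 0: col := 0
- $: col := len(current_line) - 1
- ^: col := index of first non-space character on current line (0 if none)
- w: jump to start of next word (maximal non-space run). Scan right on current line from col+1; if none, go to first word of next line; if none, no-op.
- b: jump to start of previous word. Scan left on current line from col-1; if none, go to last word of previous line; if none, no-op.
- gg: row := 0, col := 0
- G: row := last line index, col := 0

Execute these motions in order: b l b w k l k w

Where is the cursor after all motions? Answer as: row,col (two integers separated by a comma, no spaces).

Answer: 0,9

Derivation:
After 1 (b): row=0 col=0 char='t'
After 2 (l): row=0 col=1 char='e'
After 3 (b): row=0 col=0 char='t'
After 4 (w): row=0 col=4 char='t'
After 5 (k): row=0 col=4 char='t'
After 6 (l): row=0 col=5 char='r'
After 7 (k): row=0 col=5 char='r'
After 8 (w): row=0 col=9 char='s'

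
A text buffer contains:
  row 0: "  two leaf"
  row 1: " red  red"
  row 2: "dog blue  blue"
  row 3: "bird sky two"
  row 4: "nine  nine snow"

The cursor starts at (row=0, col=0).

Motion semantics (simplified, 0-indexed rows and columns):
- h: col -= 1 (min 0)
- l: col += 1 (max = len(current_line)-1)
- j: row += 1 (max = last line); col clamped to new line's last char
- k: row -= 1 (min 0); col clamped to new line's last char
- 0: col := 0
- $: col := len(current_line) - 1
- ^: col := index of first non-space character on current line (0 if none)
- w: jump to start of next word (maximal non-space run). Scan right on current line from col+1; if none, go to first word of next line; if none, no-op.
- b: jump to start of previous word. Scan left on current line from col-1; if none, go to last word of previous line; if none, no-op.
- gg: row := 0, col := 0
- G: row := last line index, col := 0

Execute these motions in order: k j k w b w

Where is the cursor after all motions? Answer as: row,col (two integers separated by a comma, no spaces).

Answer: 0,6

Derivation:
After 1 (k): row=0 col=0 char='_'
After 2 (j): row=1 col=0 char='_'
After 3 (k): row=0 col=0 char='_'
After 4 (w): row=0 col=2 char='t'
After 5 (b): row=0 col=2 char='t'
After 6 (w): row=0 col=6 char='l'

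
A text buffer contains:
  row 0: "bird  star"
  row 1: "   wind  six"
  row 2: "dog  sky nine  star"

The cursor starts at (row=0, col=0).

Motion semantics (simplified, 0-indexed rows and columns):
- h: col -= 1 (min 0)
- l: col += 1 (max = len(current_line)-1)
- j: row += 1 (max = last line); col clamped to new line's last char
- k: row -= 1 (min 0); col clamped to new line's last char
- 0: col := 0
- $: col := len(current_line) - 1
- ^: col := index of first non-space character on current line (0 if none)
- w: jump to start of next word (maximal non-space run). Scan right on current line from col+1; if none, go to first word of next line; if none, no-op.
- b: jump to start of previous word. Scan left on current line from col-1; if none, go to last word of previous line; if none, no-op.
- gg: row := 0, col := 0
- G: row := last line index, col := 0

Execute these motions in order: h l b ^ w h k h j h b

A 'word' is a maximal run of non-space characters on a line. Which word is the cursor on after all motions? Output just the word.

Answer: star

Derivation:
After 1 (h): row=0 col=0 char='b'
After 2 (l): row=0 col=1 char='i'
After 3 (b): row=0 col=0 char='b'
After 4 (^): row=0 col=0 char='b'
After 5 (w): row=0 col=6 char='s'
After 6 (h): row=0 col=5 char='_'
After 7 (k): row=0 col=5 char='_'
After 8 (h): row=0 col=4 char='_'
After 9 (j): row=1 col=4 char='i'
After 10 (h): row=1 col=3 char='w'
After 11 (b): row=0 col=6 char='s'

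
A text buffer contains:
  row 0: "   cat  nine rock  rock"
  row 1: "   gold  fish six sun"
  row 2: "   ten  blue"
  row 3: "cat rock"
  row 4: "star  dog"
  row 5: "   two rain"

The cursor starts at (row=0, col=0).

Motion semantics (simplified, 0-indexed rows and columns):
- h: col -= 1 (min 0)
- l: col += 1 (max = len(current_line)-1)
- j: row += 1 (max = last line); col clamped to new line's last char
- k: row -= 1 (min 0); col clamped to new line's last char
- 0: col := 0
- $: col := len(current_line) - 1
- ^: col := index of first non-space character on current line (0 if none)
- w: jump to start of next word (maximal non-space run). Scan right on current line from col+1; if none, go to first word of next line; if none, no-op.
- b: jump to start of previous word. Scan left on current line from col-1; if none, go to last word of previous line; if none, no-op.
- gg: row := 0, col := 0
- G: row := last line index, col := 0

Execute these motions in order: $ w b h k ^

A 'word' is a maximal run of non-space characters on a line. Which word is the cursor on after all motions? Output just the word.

After 1 ($): row=0 col=22 char='k'
After 2 (w): row=1 col=3 char='g'
After 3 (b): row=0 col=19 char='r'
After 4 (h): row=0 col=18 char='_'
After 5 (k): row=0 col=18 char='_'
After 6 (^): row=0 col=3 char='c'

Answer: cat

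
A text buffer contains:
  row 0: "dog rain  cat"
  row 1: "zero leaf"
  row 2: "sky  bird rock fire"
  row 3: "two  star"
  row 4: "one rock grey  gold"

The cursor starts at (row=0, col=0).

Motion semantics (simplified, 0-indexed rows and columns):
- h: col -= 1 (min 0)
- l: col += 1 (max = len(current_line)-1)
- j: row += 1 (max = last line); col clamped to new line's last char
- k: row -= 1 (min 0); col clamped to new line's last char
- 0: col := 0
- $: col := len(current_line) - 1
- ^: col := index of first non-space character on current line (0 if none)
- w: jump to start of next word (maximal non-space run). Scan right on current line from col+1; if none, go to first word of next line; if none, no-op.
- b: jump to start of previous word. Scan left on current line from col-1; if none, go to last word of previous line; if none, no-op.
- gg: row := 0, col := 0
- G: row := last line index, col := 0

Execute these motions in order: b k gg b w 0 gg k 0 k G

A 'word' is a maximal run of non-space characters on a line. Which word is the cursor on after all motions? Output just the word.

After 1 (b): row=0 col=0 char='d'
After 2 (k): row=0 col=0 char='d'
After 3 (gg): row=0 col=0 char='d'
After 4 (b): row=0 col=0 char='d'
After 5 (w): row=0 col=4 char='r'
After 6 (0): row=0 col=0 char='d'
After 7 (gg): row=0 col=0 char='d'
After 8 (k): row=0 col=0 char='d'
After 9 (0): row=0 col=0 char='d'
After 10 (k): row=0 col=0 char='d'
After 11 (G): row=4 col=0 char='o'

Answer: one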